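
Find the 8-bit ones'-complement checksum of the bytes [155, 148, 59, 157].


Sum = 519 mod 256 = 7
Complement = 248

248


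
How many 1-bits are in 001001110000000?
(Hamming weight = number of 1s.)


Counting 1s in 001001110000000

4


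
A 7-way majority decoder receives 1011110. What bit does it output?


Ones: 5 out of 7
Threshold: 4

1 (5/7 voted 1)


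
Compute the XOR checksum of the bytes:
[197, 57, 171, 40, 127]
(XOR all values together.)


XOR chain: 197 ^ 57 ^ 171 ^ 40 ^ 127 = 0

0


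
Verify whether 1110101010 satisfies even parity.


Number of 1s: 6

Yes, parity is correct (6 ones)


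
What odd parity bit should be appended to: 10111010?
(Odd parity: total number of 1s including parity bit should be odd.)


Number of 1s in data: 5
Parity bit: 0

0


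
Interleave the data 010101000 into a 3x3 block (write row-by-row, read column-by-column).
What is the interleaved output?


Matrix:
  010
  101
  000
Read columns: 010100010

010100010


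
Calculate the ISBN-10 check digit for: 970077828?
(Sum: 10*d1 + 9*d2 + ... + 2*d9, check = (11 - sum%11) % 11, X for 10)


Weighted sum: 284
284 mod 11 = 9

Check digit: 2


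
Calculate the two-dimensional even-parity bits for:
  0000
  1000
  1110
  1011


Row parities: 0111
Column parities: 1101

Row P: 0111, Col P: 1101, Corner: 1


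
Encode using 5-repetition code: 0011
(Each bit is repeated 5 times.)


Each bit -> 5 copies

00000000001111111111


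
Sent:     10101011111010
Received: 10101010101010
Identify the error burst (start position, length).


XOR: 00000001010000

Burst at position 7, length 3


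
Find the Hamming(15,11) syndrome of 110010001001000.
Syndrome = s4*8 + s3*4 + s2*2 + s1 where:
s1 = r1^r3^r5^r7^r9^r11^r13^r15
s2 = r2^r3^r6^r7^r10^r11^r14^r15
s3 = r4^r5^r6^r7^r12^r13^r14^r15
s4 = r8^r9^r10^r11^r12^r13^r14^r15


s1=1, s2=1, s3=0, s4=0

Syndrome = 3 (error at position 3)


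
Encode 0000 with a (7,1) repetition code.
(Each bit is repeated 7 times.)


Each bit -> 7 copies

0000000000000000000000000000


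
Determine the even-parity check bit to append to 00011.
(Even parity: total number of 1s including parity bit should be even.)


Number of 1s in data: 2
Parity bit: 0

0


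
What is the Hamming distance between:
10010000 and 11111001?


XOR: 01101001
Count of 1s: 4

4


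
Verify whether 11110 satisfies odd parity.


Number of 1s: 4

No, parity error (4 ones)


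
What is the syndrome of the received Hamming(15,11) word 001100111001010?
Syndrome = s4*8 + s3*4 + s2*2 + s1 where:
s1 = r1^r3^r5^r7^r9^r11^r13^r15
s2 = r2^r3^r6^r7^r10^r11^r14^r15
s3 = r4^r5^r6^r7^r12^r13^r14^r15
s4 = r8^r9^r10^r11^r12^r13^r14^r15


s1=1, s2=1, s3=0, s4=0

Syndrome = 3 (error at position 3)


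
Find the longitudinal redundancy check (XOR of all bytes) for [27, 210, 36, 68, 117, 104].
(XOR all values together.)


XOR chain: 27 ^ 210 ^ 36 ^ 68 ^ 117 ^ 104 = 180

180


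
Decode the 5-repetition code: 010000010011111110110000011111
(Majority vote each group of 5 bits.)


Groups: 01000, 00100, 11111, 11011, 00000, 11111
Majority votes: 001101

001101


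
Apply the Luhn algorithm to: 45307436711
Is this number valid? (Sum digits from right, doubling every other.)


Luhn sum = 39
39 mod 10 = 9

Invalid (Luhn sum mod 10 = 9)


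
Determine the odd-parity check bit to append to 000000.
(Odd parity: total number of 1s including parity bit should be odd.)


Number of 1s in data: 0
Parity bit: 1

1


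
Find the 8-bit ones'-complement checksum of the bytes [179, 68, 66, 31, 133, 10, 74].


Sum = 561 mod 256 = 49
Complement = 206

206


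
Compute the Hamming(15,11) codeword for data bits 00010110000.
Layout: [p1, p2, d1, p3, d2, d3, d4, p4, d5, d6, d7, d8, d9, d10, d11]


Parity bits: p1=0, p2=1, p3=1, p4=0

010100100110000


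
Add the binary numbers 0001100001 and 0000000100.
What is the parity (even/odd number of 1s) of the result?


0001100001 = 97
0000000100 = 4
Sum = 101 = 1100101
1s count = 4

even parity (4 ones in 1100101)


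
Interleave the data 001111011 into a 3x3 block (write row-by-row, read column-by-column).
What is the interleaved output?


Matrix:
  001
  111
  011
Read columns: 010011111

010011111


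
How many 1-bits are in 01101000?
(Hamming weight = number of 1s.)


Counting 1s in 01101000

3


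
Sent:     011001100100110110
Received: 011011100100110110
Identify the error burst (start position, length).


XOR: 000010000000000000

Burst at position 4, length 1


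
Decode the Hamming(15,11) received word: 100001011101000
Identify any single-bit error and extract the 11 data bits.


Syndrome = 0: no error detected

Data: 00101101000 (no errors)


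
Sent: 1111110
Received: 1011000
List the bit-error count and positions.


XOR: 0100110

3 error(s) at position(s): 1, 4, 5


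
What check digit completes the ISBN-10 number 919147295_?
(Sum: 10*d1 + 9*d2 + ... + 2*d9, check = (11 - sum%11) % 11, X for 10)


Weighted sum: 282
282 mod 11 = 7

Check digit: 4


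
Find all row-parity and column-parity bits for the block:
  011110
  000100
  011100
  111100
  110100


Row parities: 01101
Column parities: 001110

Row P: 01101, Col P: 001110, Corner: 1


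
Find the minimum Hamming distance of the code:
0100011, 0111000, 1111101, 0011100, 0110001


Comparing all pairs, minimum distance: 2
Can detect 1 errors, correct 0 errors

2


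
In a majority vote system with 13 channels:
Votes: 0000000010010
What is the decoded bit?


Ones: 2 out of 13
Threshold: 7

0 (2/13 voted 1)


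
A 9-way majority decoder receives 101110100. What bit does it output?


Ones: 5 out of 9
Threshold: 5

1 (5/9 voted 1)


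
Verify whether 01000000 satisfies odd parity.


Number of 1s: 1

Yes, parity is correct (1 ones)


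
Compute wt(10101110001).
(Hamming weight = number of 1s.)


Counting 1s in 10101110001

6


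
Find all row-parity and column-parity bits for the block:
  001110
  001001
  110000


Row parities: 100
Column parities: 110111

Row P: 100, Col P: 110111, Corner: 1


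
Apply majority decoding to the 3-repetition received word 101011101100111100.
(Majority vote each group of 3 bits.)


Groups: 101, 011, 101, 100, 111, 100
Majority votes: 111010

111010


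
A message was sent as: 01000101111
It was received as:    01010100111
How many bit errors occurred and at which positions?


XOR: 00010001000

2 error(s) at position(s): 3, 7


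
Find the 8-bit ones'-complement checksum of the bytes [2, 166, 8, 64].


Sum = 240 mod 256 = 240
Complement = 15

15


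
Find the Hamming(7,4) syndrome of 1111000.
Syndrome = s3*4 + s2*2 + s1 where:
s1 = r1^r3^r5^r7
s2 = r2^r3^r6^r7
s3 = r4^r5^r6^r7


s1=0, s2=0, s3=1

Syndrome = 4 (error at position 4)


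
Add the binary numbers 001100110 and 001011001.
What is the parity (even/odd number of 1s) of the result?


001100110 = 102
001011001 = 89
Sum = 191 = 10111111
1s count = 7

odd parity (7 ones in 10111111)


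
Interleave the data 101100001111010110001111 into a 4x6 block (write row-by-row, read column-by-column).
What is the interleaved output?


Matrix:
  101100
  001111
  010110
  001111
Read columns: 100000101101111101110101

100000101101111101110101


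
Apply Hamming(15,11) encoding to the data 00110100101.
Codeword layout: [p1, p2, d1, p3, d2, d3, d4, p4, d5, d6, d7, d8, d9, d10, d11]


Parity bits: p1=1, p2=0, p3=0, p4=1

100001110100101


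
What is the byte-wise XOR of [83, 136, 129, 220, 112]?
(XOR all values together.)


XOR chain: 83 ^ 136 ^ 129 ^ 220 ^ 112 = 246

246


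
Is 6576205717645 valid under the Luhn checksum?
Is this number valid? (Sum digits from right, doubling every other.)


Luhn sum = 54
54 mod 10 = 4

Invalid (Luhn sum mod 10 = 4)


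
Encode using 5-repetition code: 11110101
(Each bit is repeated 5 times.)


Each bit -> 5 copies

1111111111111111111100000111110000011111


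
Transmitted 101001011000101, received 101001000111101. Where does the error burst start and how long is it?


XOR: 000000011111000

Burst at position 7, length 5


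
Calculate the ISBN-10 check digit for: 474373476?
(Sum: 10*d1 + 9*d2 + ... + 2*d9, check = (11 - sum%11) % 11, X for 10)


Weighted sum: 262
262 mod 11 = 9

Check digit: 2


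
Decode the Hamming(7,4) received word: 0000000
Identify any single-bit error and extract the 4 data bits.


Syndrome = 0: no error detected

Data: 0000 (no errors)


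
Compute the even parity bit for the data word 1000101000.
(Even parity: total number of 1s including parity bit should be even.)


Number of 1s in data: 3
Parity bit: 1

1


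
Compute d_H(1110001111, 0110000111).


XOR: 1000001000
Count of 1s: 2

2


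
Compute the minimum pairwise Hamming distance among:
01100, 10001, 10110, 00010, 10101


Comparing all pairs, minimum distance: 1
Can detect 0 errors, correct 0 errors

1


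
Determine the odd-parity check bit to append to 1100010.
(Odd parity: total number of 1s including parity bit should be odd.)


Number of 1s in data: 3
Parity bit: 0

0


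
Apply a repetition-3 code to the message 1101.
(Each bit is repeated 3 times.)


Each bit -> 3 copies

111111000111


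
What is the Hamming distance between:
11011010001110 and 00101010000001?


XOR: 11110000001111
Count of 1s: 8

8


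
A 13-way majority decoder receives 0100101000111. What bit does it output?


Ones: 6 out of 13
Threshold: 7

0 (6/13 voted 1)


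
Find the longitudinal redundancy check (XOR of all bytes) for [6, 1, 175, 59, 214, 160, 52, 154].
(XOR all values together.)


XOR chain: 6 ^ 1 ^ 175 ^ 59 ^ 214 ^ 160 ^ 52 ^ 154 = 75

75


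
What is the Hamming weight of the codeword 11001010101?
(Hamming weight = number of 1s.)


Counting 1s in 11001010101

6


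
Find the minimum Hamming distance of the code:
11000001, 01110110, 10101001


Comparing all pairs, minimum distance: 3
Can detect 2 errors, correct 1 errors

3


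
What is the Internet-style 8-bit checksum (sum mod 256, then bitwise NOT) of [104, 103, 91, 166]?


Sum = 464 mod 256 = 208
Complement = 47

47


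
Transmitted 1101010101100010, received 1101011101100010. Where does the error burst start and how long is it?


XOR: 0000001000000000

Burst at position 6, length 1


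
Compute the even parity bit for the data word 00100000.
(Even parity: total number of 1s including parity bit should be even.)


Number of 1s in data: 1
Parity bit: 1

1


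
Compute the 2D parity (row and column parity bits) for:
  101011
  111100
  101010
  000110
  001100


Row parities: 00100
Column parities: 110111

Row P: 00100, Col P: 110111, Corner: 1


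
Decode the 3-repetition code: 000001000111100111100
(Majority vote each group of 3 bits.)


Groups: 000, 001, 000, 111, 100, 111, 100
Majority votes: 0001010

0001010


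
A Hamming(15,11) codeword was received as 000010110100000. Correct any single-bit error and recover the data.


Syndrome = 0: no error detected

Data: 01010100000 (no errors)


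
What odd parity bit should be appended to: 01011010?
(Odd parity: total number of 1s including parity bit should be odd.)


Number of 1s in data: 4
Parity bit: 1

1


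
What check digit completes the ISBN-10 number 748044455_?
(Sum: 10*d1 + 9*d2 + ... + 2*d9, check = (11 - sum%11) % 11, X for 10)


Weighted sum: 255
255 mod 11 = 2

Check digit: 9


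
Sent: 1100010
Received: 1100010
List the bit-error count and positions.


XOR: 0000000

0 errors (received matches sent)


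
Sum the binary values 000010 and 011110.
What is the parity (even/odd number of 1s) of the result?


000010 = 2
011110 = 30
Sum = 32 = 100000
1s count = 1

odd parity (1 ones in 100000)


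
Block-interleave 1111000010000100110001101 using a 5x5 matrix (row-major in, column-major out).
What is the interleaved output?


Matrix:
  11110
  00010
  00010
  01100
  01101
Read columns: 1000010011100111110000001

1000010011100111110000001


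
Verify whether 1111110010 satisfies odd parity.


Number of 1s: 7

Yes, parity is correct (7 ones)


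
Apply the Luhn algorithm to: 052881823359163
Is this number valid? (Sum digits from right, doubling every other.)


Luhn sum = 62
62 mod 10 = 2

Invalid (Luhn sum mod 10 = 2)


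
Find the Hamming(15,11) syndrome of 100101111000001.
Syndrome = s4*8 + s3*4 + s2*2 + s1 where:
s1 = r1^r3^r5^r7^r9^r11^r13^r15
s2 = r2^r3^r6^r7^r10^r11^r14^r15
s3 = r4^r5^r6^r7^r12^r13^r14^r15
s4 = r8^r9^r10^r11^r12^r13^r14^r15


s1=0, s2=1, s3=0, s4=1

Syndrome = 10 (error at position 10)


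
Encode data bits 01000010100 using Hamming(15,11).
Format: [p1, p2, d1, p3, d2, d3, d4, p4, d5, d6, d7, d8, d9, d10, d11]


Parity bits: p1=1, p2=1, p3=0, p4=0

110010000010100


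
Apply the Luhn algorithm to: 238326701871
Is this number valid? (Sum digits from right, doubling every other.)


Luhn sum = 48
48 mod 10 = 8

Invalid (Luhn sum mod 10 = 8)


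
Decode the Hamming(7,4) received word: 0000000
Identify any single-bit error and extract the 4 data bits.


Syndrome = 0: no error detected

Data: 0000 (no errors)


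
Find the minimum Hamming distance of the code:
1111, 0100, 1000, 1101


Comparing all pairs, minimum distance: 1
Can detect 0 errors, correct 0 errors

1


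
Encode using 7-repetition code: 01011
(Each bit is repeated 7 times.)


Each bit -> 7 copies

00000001111111000000011111111111111


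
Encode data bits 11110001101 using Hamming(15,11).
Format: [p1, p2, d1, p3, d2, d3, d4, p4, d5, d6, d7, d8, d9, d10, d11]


Parity bits: p1=1, p2=0, p3=0, p4=1

101011110001101


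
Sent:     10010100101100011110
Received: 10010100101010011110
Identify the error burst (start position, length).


XOR: 00000000000110000000

Burst at position 11, length 2


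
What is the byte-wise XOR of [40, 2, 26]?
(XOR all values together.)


XOR chain: 40 ^ 2 ^ 26 = 48

48


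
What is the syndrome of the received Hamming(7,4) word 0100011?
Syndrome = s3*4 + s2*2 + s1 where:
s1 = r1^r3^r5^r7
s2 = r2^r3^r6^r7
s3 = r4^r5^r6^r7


s1=1, s2=1, s3=0

Syndrome = 3 (error at position 3)


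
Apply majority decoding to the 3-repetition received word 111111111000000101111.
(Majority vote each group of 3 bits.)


Groups: 111, 111, 111, 000, 000, 101, 111
Majority votes: 1110011

1110011


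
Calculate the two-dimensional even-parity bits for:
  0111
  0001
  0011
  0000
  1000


Row parities: 11001
Column parities: 1101

Row P: 11001, Col P: 1101, Corner: 1


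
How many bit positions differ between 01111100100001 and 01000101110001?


XOR: 00111001010000
Count of 1s: 5

5


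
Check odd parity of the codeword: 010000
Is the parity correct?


Number of 1s: 1

Yes, parity is correct (1 ones)


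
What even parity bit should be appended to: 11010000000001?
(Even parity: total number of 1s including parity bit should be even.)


Number of 1s in data: 4
Parity bit: 0

0


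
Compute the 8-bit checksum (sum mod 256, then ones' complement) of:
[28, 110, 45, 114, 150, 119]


Sum = 566 mod 256 = 54
Complement = 201

201


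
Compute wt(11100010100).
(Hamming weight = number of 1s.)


Counting 1s in 11100010100

5


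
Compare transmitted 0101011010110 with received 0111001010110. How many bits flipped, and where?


XOR: 0010010000000

2 error(s) at position(s): 2, 5


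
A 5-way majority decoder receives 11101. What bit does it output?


Ones: 4 out of 5
Threshold: 3

1 (4/5 voted 1)


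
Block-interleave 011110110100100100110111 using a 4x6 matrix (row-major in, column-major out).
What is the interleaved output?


Matrix:
  011110
  110100
  100100
  110111
Read columns: 011111011000111110010001

011111011000111110010001


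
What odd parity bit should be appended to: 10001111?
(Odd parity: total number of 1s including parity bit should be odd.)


Number of 1s in data: 5
Parity bit: 0

0


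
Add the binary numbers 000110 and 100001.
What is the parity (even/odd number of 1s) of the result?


000110 = 6
100001 = 33
Sum = 39 = 100111
1s count = 4

even parity (4 ones in 100111)


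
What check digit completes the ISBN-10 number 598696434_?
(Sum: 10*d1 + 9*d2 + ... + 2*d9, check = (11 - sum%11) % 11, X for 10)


Weighted sum: 354
354 mod 11 = 2

Check digit: 9


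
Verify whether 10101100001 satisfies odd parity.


Number of 1s: 5

Yes, parity is correct (5 ones)


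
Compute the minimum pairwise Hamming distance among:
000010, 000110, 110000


Comparing all pairs, minimum distance: 1
Can detect 0 errors, correct 0 errors

1


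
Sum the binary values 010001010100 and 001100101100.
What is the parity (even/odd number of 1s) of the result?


010001010100 = 1108
001100101100 = 812
Sum = 1920 = 11110000000
1s count = 4

even parity (4 ones in 11110000000)


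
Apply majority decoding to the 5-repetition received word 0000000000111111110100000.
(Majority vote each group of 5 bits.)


Groups: 00000, 00000, 11111, 11101, 00000
Majority votes: 00110

00110


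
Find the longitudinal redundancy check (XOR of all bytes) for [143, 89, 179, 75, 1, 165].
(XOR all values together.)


XOR chain: 143 ^ 89 ^ 179 ^ 75 ^ 1 ^ 165 = 138

138


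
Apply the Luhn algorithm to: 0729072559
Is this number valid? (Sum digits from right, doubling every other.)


Luhn sum = 46
46 mod 10 = 6

Invalid (Luhn sum mod 10 = 6)


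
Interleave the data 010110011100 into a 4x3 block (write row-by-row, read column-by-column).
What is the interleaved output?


Matrix:
  010
  110
  011
  100
Read columns: 010111100010

010111100010


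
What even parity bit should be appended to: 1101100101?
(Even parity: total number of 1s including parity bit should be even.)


Number of 1s in data: 6
Parity bit: 0

0


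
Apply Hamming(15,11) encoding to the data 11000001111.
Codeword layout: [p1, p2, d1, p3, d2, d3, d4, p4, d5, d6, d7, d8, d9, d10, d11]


Parity bits: p1=0, p2=1, p3=1, p4=0

011110000001111


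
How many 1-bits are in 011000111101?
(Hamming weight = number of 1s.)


Counting 1s in 011000111101

7


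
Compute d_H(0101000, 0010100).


XOR: 0111100
Count of 1s: 4

4


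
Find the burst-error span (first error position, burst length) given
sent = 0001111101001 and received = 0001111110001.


XOR: 0000000011000

Burst at position 8, length 2


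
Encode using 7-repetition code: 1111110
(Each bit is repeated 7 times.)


Each bit -> 7 copies

1111111111111111111111111111111111111111110000000


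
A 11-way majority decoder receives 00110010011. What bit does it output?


Ones: 5 out of 11
Threshold: 6

0 (5/11 voted 1)


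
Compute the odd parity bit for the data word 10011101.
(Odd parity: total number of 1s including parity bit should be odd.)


Number of 1s in data: 5
Parity bit: 0

0


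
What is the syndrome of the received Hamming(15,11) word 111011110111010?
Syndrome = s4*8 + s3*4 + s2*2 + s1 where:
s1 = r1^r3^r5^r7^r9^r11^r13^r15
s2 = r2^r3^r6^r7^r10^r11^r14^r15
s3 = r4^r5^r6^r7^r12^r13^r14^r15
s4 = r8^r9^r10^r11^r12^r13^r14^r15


s1=1, s2=1, s3=1, s4=1

Syndrome = 15 (error at position 15)


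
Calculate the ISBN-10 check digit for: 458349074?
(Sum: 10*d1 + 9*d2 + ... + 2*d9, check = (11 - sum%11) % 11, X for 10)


Weighted sum: 268
268 mod 11 = 4

Check digit: 7


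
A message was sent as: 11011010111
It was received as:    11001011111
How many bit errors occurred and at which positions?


XOR: 00010001000

2 error(s) at position(s): 3, 7


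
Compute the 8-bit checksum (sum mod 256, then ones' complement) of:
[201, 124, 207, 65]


Sum = 597 mod 256 = 85
Complement = 170

170


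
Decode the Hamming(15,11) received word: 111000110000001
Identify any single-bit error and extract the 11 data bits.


Syndrome = 0: no error detected

Data: 10010000001 (no errors)


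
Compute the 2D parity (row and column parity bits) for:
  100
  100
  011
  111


Row parities: 1101
Column parities: 100

Row P: 1101, Col P: 100, Corner: 1


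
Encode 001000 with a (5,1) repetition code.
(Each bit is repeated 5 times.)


Each bit -> 5 copies

000000000011111000000000000000


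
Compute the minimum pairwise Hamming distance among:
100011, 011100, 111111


Comparing all pairs, minimum distance: 3
Can detect 2 errors, correct 1 errors

3


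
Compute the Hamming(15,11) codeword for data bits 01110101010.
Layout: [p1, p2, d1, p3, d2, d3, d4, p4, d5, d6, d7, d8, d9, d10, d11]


Parity bits: p1=0, p2=0, p3=1, p4=1

000111110101010


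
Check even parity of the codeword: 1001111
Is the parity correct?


Number of 1s: 5

No, parity error (5 ones)


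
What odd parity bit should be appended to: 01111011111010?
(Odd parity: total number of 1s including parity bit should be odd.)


Number of 1s in data: 10
Parity bit: 1

1


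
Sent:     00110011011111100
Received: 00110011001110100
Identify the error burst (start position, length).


XOR: 00000000010001000

Burst at position 9, length 5


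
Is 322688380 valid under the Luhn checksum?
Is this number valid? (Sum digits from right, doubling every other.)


Luhn sum = 37
37 mod 10 = 7

Invalid (Luhn sum mod 10 = 7)


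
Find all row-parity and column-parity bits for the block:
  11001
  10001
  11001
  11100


Row parities: 1011
Column parities: 01101

Row P: 1011, Col P: 01101, Corner: 1


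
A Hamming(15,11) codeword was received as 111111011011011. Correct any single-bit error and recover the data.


Syndrome = 0: no error detected

Data: 11101011011 (no errors)


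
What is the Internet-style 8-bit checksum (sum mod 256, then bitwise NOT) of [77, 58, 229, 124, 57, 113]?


Sum = 658 mod 256 = 146
Complement = 109

109


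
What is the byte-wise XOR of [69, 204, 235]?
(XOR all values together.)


XOR chain: 69 ^ 204 ^ 235 = 98

98


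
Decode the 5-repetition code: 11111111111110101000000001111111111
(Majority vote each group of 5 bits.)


Groups: 11111, 11111, 11101, 01000, 00000, 11111, 11111
Majority votes: 1110011

1110011


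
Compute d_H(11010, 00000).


XOR: 11010
Count of 1s: 3

3


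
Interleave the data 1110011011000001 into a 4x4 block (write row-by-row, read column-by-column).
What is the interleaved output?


Matrix:
  1110
  0110
  1100
  0001
Read columns: 1010111011000001

1010111011000001


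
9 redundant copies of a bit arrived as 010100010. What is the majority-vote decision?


Ones: 3 out of 9
Threshold: 5

0 (3/9 voted 1)


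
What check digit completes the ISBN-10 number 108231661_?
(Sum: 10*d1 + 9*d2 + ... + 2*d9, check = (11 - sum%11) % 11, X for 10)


Weighted sum: 155
155 mod 11 = 1

Check digit: X


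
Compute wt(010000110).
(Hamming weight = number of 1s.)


Counting 1s in 010000110

3


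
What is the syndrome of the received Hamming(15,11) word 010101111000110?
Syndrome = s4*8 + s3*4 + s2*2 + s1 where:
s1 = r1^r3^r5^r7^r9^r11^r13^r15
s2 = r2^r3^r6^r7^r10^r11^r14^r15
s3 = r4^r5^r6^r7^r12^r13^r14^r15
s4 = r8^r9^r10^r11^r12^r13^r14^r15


s1=1, s2=0, s3=1, s4=0

Syndrome = 5 (error at position 5)


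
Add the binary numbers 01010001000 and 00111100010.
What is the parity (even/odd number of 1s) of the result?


01010001000 = 648
00111100010 = 482
Sum = 1130 = 10001101010
1s count = 5

odd parity (5 ones in 10001101010)


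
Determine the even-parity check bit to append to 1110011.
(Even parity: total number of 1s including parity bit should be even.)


Number of 1s in data: 5
Parity bit: 1

1


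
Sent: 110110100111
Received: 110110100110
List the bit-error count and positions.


XOR: 000000000001

1 error(s) at position(s): 11


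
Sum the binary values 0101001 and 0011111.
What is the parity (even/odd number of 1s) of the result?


0101001 = 41
0011111 = 31
Sum = 72 = 1001000
1s count = 2

even parity (2 ones in 1001000)


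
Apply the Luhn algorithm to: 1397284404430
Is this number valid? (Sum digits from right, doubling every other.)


Luhn sum = 60
60 mod 10 = 0

Valid (Luhn sum mod 10 = 0)


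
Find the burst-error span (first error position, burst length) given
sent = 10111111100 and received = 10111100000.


XOR: 00000011100

Burst at position 6, length 3


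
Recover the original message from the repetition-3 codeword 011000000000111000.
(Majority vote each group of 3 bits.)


Groups: 011, 000, 000, 000, 111, 000
Majority votes: 100010

100010


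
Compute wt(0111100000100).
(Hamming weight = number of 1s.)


Counting 1s in 0111100000100

5


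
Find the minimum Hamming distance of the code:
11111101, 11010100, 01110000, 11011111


Comparing all pairs, minimum distance: 2
Can detect 1 errors, correct 0 errors

2


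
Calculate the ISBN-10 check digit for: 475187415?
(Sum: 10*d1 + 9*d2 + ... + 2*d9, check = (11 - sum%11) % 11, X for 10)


Weighted sum: 262
262 mod 11 = 9

Check digit: 2


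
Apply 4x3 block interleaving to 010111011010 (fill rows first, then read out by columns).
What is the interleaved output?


Matrix:
  010
  111
  011
  010
Read columns: 010011110110

010011110110


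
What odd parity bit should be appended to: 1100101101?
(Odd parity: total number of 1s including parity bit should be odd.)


Number of 1s in data: 6
Parity bit: 1

1


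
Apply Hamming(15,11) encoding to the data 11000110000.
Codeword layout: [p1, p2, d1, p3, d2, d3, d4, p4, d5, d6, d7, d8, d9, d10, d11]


Parity bits: p1=1, p2=1, p3=1, p4=0

111110000110000


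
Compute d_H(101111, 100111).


XOR: 001000
Count of 1s: 1

1


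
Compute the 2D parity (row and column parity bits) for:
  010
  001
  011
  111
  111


Row parities: 11011
Column parities: 000

Row P: 11011, Col P: 000, Corner: 0


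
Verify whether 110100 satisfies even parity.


Number of 1s: 3

No, parity error (3 ones)


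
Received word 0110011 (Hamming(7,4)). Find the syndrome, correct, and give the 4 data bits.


Syndrome = 0: no error detected

Data: 1011 (no errors)


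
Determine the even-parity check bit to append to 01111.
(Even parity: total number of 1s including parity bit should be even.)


Number of 1s in data: 4
Parity bit: 0

0


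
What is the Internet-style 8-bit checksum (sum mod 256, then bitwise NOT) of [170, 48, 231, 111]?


Sum = 560 mod 256 = 48
Complement = 207

207


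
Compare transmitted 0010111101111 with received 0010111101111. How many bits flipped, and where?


XOR: 0000000000000

0 errors (received matches sent)


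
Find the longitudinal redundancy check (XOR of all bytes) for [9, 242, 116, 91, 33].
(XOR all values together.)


XOR chain: 9 ^ 242 ^ 116 ^ 91 ^ 33 = 245

245


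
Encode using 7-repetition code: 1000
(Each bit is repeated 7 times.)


Each bit -> 7 copies

1111111000000000000000000000


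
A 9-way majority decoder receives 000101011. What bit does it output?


Ones: 4 out of 9
Threshold: 5

0 (4/9 voted 1)


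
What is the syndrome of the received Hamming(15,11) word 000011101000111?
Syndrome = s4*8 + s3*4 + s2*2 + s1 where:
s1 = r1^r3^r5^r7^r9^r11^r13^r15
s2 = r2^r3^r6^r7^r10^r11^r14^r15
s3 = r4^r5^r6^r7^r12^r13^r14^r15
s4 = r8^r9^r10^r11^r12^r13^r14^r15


s1=1, s2=0, s3=0, s4=0

Syndrome = 1 (error at position 1)


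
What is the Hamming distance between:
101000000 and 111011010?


XOR: 010011010
Count of 1s: 4

4


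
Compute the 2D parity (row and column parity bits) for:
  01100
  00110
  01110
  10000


Row parities: 0011
Column parities: 10100

Row P: 0011, Col P: 10100, Corner: 0


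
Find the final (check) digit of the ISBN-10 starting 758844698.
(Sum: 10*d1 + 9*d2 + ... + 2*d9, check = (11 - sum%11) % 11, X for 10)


Weighted sum: 346
346 mod 11 = 5

Check digit: 6


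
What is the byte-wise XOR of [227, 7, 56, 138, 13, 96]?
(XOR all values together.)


XOR chain: 227 ^ 7 ^ 56 ^ 138 ^ 13 ^ 96 = 59

59


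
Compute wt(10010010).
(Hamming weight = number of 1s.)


Counting 1s in 10010010

3


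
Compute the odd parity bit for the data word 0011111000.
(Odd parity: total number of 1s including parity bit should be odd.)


Number of 1s in data: 5
Parity bit: 0

0


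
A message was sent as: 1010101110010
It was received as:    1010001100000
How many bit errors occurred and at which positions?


XOR: 0000100010010

3 error(s) at position(s): 4, 8, 11


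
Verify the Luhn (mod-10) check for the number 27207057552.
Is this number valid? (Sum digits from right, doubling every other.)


Luhn sum = 34
34 mod 10 = 4

Invalid (Luhn sum mod 10 = 4)


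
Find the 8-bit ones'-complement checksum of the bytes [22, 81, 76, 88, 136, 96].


Sum = 499 mod 256 = 243
Complement = 12

12


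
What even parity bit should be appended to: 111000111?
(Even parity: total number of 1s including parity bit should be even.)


Number of 1s in data: 6
Parity bit: 0

0


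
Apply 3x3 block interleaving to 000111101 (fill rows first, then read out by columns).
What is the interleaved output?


Matrix:
  000
  111
  101
Read columns: 011010011

011010011


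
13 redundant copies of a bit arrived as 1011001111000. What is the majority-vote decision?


Ones: 7 out of 13
Threshold: 7

1 (7/13 voted 1)


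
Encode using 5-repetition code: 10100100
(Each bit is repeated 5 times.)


Each bit -> 5 copies

1111100000111110000000000111110000000000


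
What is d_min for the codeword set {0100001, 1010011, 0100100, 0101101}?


Comparing all pairs, minimum distance: 2
Can detect 1 errors, correct 0 errors

2


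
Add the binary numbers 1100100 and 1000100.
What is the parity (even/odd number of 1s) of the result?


1100100 = 100
1000100 = 68
Sum = 168 = 10101000
1s count = 3

odd parity (3 ones in 10101000)


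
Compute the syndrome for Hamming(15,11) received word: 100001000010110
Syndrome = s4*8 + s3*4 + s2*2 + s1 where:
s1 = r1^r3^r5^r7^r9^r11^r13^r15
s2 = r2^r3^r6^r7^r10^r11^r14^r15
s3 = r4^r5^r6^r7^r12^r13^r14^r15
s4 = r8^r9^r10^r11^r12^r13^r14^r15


s1=1, s2=1, s3=1, s4=1

Syndrome = 15 (error at position 15)


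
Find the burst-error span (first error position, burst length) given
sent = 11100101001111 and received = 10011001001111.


XOR: 01111100000000

Burst at position 1, length 5


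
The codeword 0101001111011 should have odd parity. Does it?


Number of 1s: 8

No, parity error (8 ones)


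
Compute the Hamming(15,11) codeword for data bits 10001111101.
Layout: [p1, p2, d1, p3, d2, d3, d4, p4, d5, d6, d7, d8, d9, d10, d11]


Parity bits: p1=1, p2=0, p3=1, p4=0

101100001111101


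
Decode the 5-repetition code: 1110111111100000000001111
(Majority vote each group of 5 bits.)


Groups: 11101, 11111, 10000, 00000, 01111
Majority votes: 11001

11001


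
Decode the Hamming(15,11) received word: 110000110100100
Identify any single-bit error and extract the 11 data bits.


Syndrome = 11: error at position 11

Data: 00010110100 (corrected bit 11)


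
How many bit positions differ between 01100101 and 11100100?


XOR: 10000001
Count of 1s: 2

2


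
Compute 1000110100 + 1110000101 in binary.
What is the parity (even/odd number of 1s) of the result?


1000110100 = 564
1110000101 = 901
Sum = 1465 = 10110111001
1s count = 7

odd parity (7 ones in 10110111001)


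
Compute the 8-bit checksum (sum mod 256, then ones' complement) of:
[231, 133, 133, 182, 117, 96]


Sum = 892 mod 256 = 124
Complement = 131

131


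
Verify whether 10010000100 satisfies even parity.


Number of 1s: 3

No, parity error (3 ones)


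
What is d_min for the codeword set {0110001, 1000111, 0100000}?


Comparing all pairs, minimum distance: 2
Can detect 1 errors, correct 0 errors

2


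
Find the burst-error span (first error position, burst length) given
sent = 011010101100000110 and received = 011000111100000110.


XOR: 000010010000000000

Burst at position 4, length 4


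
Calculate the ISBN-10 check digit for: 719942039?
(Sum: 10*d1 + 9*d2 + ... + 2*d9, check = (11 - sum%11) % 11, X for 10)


Weighted sum: 275
275 mod 11 = 0

Check digit: 0


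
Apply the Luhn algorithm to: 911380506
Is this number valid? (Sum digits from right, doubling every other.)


Luhn sum = 37
37 mod 10 = 7

Invalid (Luhn sum mod 10 = 7)


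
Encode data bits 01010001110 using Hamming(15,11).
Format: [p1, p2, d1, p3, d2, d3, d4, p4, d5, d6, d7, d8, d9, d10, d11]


Parity bits: p1=1, p2=0, p3=1, p4=1

100110110001110


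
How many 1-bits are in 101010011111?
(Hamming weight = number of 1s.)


Counting 1s in 101010011111

8


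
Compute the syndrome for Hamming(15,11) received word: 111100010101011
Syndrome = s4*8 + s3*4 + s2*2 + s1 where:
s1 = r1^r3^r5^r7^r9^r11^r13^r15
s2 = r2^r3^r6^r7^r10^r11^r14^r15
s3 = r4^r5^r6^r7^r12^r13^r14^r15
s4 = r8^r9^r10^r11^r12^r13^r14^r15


s1=1, s2=1, s3=0, s4=1

Syndrome = 11 (error at position 11)


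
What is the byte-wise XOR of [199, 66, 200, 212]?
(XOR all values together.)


XOR chain: 199 ^ 66 ^ 200 ^ 212 = 153

153


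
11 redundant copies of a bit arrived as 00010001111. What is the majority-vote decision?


Ones: 5 out of 11
Threshold: 6

0 (5/11 voted 1)


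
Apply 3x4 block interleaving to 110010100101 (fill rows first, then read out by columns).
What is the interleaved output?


Matrix:
  1100
  1010
  0101
Read columns: 110101010001

110101010001


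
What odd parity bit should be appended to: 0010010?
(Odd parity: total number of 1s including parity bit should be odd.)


Number of 1s in data: 2
Parity bit: 1

1


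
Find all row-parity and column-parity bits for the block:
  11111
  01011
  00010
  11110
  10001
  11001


Row parities: 111001
Column parities: 00000

Row P: 111001, Col P: 00000, Corner: 0


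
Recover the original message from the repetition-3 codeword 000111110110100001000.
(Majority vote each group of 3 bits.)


Groups: 000, 111, 110, 110, 100, 001, 000
Majority votes: 0111000

0111000


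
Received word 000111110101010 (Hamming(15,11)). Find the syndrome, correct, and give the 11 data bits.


Syndrome = 0: no error detected

Data: 01110101010 (no errors)


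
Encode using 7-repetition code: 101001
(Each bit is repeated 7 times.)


Each bit -> 7 copies

111111100000001111111000000000000001111111


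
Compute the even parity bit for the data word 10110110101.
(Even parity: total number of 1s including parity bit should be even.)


Number of 1s in data: 7
Parity bit: 1

1


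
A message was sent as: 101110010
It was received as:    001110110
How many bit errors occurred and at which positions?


XOR: 100000100

2 error(s) at position(s): 0, 6


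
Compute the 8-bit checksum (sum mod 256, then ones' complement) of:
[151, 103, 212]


Sum = 466 mod 256 = 210
Complement = 45

45


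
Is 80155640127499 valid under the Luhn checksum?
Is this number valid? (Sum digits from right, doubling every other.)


Luhn sum = 60
60 mod 10 = 0

Valid (Luhn sum mod 10 = 0)


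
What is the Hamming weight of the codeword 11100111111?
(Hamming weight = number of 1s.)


Counting 1s in 11100111111

9


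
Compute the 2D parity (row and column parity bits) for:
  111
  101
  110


Row parities: 100
Column parities: 100

Row P: 100, Col P: 100, Corner: 1


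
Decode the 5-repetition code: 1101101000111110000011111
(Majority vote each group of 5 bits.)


Groups: 11011, 01000, 11111, 00000, 11111
Majority votes: 10101

10101


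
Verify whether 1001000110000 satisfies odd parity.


Number of 1s: 4

No, parity error (4 ones)


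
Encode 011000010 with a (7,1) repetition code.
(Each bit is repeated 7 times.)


Each bit -> 7 copies

000000011111111111111000000000000000000000000000011111110000000


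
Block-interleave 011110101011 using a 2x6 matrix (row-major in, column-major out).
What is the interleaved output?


Matrix:
  011110
  101011
Read columns: 011011101101

011011101101


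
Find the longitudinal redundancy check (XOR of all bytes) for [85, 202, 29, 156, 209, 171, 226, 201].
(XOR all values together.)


XOR chain: 85 ^ 202 ^ 29 ^ 156 ^ 209 ^ 171 ^ 226 ^ 201 = 79

79


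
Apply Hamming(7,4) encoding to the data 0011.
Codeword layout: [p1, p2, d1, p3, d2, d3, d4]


Parity bits: p1=1, p2=0, p3=0

1000011


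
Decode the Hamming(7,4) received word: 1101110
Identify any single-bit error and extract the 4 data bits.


Syndrome = 4: error at position 4

Data: 0110 (corrected bit 4)


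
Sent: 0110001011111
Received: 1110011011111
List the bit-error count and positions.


XOR: 1000010000000

2 error(s) at position(s): 0, 5


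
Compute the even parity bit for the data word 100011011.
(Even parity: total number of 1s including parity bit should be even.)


Number of 1s in data: 5
Parity bit: 1

1


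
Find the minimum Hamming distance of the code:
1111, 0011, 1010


Comparing all pairs, minimum distance: 2
Can detect 1 errors, correct 0 errors

2


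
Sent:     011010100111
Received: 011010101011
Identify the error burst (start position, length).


XOR: 000000001100

Burst at position 8, length 2


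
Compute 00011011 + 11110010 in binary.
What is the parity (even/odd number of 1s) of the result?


00011011 = 27
11110010 = 242
Sum = 269 = 100001101
1s count = 4

even parity (4 ones in 100001101)


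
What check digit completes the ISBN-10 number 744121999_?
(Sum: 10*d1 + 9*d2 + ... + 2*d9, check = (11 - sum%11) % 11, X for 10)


Weighted sum: 243
243 mod 11 = 1

Check digit: X


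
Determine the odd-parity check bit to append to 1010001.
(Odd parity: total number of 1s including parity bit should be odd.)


Number of 1s in data: 3
Parity bit: 0

0


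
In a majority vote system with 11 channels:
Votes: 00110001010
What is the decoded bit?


Ones: 4 out of 11
Threshold: 6

0 (4/11 voted 1)


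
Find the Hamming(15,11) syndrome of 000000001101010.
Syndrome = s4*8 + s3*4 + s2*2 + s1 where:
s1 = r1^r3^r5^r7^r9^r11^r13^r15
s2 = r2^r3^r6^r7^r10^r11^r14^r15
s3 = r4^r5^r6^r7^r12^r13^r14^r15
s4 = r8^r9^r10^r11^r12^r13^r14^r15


s1=1, s2=0, s3=0, s4=0

Syndrome = 1 (error at position 1)


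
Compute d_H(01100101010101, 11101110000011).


XOR: 10001011010110
Count of 1s: 7

7


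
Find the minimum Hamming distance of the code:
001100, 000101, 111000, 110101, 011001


Comparing all pairs, minimum distance: 2
Can detect 1 errors, correct 0 errors

2


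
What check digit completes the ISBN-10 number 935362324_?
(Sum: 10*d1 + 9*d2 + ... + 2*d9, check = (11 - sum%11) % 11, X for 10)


Weighted sum: 250
250 mod 11 = 8

Check digit: 3


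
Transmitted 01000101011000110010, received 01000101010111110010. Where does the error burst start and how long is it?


XOR: 00000000001111000000

Burst at position 10, length 4


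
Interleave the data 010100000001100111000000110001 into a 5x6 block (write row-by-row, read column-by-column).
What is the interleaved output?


Matrix:
  010100
  000001
  100111
  000000
  110001
Read columns: 001011000100000101000010001101

001011000100000101000010001101


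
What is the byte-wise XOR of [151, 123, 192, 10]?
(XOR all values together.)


XOR chain: 151 ^ 123 ^ 192 ^ 10 = 38

38


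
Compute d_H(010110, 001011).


XOR: 011101
Count of 1s: 4

4
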